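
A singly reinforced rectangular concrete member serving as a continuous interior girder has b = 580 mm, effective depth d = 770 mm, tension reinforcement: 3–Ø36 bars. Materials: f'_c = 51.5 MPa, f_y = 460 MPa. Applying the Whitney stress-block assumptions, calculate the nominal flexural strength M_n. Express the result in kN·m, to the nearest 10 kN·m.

A_s = 3 × 1018 = 3054 mm².
T = A_s f_y = 3054 × 460 = 1404840 N = 1404.84 kN.
From C = T: a = T/(0.85 f'_c b) = 1404840/(0.85 × 51.5 × 580) = 55.33 mm.
M_n = T(d − a/2) = 1404.84 kN × (770 − 27.665) mm = 1042.86 kN·m.

M_n ≈ 1040 kN·m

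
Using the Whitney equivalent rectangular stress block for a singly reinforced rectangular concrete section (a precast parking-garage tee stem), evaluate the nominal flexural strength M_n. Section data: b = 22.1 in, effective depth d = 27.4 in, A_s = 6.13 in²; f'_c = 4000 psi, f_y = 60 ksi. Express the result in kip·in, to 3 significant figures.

T = A_s f_y = 6.13 × 60 = 367.8 kips.
a = T/(0.85 f'_c b) = 367.8/(0.85 × 4 × 22.1) = 4.895 in.
M_n = T(d − a/2) = 367.8 × (27.4 − 2.4475) = 9177.5 kip·in.

M_n ≈ 9180 kip·in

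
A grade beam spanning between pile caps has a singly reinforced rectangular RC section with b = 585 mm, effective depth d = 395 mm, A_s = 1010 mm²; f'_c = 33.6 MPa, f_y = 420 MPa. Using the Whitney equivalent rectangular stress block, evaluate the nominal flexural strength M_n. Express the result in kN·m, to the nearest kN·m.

M_n ≈ 162 kN·m

T = A_s f_y = 1010 × 420 = 424200 N = 424.2 kN.
From C = T: a = T/(0.85 f'_c b) = 424200/(0.85 × 33.6 × 585) = 25.39 mm.
M_n = T(d − a/2) = 424.2 kN × (395 − 12.695) mm = 162.17 kN·m.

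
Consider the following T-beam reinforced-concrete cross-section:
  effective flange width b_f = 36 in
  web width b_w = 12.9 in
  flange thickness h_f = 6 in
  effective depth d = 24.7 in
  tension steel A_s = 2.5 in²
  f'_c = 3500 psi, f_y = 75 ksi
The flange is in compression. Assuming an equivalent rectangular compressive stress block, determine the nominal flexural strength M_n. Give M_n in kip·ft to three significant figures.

M_n ≈ 372 kip·ft

Tension: T = A_s f_y = 2.5 × 75 = 187.5 kips.
Try a within the flange: a = T/(0.85 f'_c b_f) = 187.5/(0.85 × 3.5 × 36) = 1.751 in.
Since a = 1.751 ≤ h_f = 6 in, the stress block lies entirely in the flange; analyse as a rectangular beam of width b_f.
M_n = T(d − a/2) = 187.5 × (24.7 − 0.8755) = 4467.1 kip·in.
M_n = 4467.1/12 = 372.26 kip·ft.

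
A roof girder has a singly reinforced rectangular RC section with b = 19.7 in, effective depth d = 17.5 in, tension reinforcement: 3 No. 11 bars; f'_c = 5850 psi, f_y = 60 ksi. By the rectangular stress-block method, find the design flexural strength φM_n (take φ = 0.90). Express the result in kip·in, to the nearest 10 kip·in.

φM_n ≈ 4060 kip·in

A_s = 3 × 1.56 = 4.68 in².
T = A_s f_y = 4.68 × 60 = 280.8 kips.
a = T/(0.85 f'_c b) = 280.8/(0.85 × 5.85 × 19.7) = 2.867 in.
M_n = T(d − a/2) = 280.8 × (17.5 − 1.4335) = 4511.5 kip·in.
φM_n = 0.90 × 4511.5 = 4060.4 kip·in.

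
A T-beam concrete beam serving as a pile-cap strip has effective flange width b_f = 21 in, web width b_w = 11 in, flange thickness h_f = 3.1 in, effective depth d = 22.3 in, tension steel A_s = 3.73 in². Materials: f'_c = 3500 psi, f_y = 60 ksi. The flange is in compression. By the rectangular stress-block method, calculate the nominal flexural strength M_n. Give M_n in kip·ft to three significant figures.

Tension: T = A_s f_y = 3.73 × 60 = 223.8 kips.
Try a within the flange: a = T/(0.85 f'_c b_f) = 223.8/(0.85 × 3.5 × 21) = 3.582 in.
a = 3.582 > h_f = 3.1 in: the block extends into the web. Split into flange-overhang and web parts.
C_f = 0.85 f'_c (b_f − b_w) h_f = 0.85 × 3.5 × (21 − 11) × 3.1 = 92.2 kips.
Remaining web compression depth: a_w = (T − C_f)/(0.85 f'_c b_w) = (223.8 − 92.2)/(0.85 × 3.5 × 11) = 4.021 in.
M_n = C_f(d − h_f/2) + (T − C_f)(d − a_w/2) = 92.2 × (22.3 − 1.55) + 131.6 × (22.3 − 2.0105) = 1913.2 + 2670.1 = 4583.3 kip·in.
M_n = 4583.3/12 = 381.94 kip·ft.

M_n ≈ 382 kip·ft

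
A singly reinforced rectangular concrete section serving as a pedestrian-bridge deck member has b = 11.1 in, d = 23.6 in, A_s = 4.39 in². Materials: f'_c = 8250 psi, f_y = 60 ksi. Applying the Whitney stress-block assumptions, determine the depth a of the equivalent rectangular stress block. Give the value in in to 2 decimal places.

T = A_s f_y = 4.39 × 60 = 263.4 kips.
a = T/(0.85 f'_c b) = 263.4/(0.85 × 8.25 × 11.1) = 3.38 in.

a ≈ 3.38 in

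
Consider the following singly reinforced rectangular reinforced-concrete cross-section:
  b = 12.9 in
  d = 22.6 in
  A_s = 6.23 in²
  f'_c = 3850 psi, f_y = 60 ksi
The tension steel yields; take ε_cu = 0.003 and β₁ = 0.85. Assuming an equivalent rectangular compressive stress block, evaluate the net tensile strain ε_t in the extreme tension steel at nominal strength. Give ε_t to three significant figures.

a = A_s f_y/(0.85 f'_c b) = 8.855 in.
β₁ = 0.85, so c = a/β₁ = 8.855/0.85 = 10.418 in.
From the linear strain diagram with ε_cu = 0.003: ε_t = 0.003 (d − c)/c = 0.003 × (22.6 − 10.418)/10.418 = 0.00351.
ε_t < 0.004 — the section is over-reinforced for flexure under ACI limits.

ε_t ≈ 0.00351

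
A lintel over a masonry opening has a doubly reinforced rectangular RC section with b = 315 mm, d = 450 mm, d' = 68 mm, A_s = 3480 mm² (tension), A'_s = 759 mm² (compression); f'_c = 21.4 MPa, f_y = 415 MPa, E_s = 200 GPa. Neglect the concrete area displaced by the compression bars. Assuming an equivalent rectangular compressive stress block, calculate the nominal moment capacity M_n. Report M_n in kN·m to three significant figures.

M_n ≈ 517 kN·m

Assume both tension and compression steel yield.
Net tension couple steel: A_s − A'_s = 2721 mm².
a = (A_s − A'_s) f_y / (0.85 f'_c b) = 1129215/(0.85 × 21.4 × 315) = 197.08 mm.
c = a/β₁ = 197.08/0.85 = 231.86 mm; ε'_s = 0.003(c − d')/c = 0.0021 ≥ f_y/E_s = 0.0021, so compression steel does yield.
M_n = (A_s − A'_s) f_y (d − a/2) + A'_s f_y (d − d') = [1129215 × (450 − 98.54) + 314985 × (450 − 68)] × 10⁻⁶ = 396.87 + 120.32 = 517.19 kN·m.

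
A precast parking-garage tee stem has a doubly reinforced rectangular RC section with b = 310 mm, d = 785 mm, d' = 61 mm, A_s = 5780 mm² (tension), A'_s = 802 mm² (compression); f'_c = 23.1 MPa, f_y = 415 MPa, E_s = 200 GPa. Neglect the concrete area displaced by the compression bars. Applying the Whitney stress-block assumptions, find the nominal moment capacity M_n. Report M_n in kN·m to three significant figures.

M_n ≈ 1510 kN·m

Assume both tension and compression steel yield.
Net tension couple steel: A_s − A'_s = 4978 mm².
a = (A_s − A'_s) f_y / (0.85 f'_c b) = 2065870/(0.85 × 23.1 × 310) = 339.40 mm.
c = a/β₁ = 339.40/0.85 = 399.29 mm; ε'_s = 0.003(c − d')/c = 0.0025 ≥ f_y/E_s = 0.0021, so compression steel does yield.
M_n = (A_s − A'_s) f_y (d − a/2) + A'_s f_y (d − d') = [2065870 × (785 − 169.7) + 332830 × (785 − 61)] × 10⁻⁶ = 1271.13 + 240.97 = 1512.10 kN·m.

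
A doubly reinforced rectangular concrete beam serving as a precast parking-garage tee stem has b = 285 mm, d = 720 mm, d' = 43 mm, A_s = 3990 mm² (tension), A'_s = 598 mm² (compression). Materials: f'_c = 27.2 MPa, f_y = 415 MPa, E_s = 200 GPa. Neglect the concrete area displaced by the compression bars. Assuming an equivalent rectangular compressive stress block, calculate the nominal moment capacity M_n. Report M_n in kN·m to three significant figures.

Assume both tension and compression steel yield.
Net tension couple steel: A_s − A'_s = 3392 mm².
a = (A_s − A'_s) f_y / (0.85 f'_c b) = 1407680/(0.85 × 27.2 × 285) = 213.63 mm.
c = a/β₁ = 213.63/0.85 = 251.33 mm; ε'_s = 0.003(c − d')/c = 0.0025 ≥ f_y/E_s = 0.0021, so compression steel does yield.
M_n = (A_s − A'_s) f_y (d − a/2) + A'_s f_y (d − d') = [1407680 × (720 − 106.815) + 248170 × (720 − 43)] × 10⁻⁶ = 863.17 + 168.01 = 1031.18 kN·m.

M_n ≈ 1030 kN·m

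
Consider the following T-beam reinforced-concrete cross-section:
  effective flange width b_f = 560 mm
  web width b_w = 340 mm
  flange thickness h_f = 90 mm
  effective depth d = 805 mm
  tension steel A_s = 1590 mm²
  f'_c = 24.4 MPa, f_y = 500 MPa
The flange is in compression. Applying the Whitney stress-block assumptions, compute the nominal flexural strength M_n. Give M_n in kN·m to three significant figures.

M_n ≈ 613 kN·m

Tension: T = A_s f_y = 1590 × 500 = 795000 N.
Try a within the flange: a = T/(0.85 f'_c b_f) = 795000/(0.85 × 24.4 × 560) = 68.45 mm.
Since a = 68.45 ≤ h_f = 90 mm, the stress block lies entirely in the flange; analyse as a rectangular beam of width b_f.
M_n = T(d − a/2) = 795000 × (805 − 34.225) = 612.77 × 10⁶ N·mm.
M_n = 612.77 kN·m.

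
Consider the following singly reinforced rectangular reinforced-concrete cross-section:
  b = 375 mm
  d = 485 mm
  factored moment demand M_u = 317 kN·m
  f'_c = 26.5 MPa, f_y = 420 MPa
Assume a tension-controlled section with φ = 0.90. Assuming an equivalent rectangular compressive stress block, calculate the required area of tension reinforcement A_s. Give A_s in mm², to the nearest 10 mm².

M_n = M_u/φ = 317/0.90 = 352.222 kN·m.
With M_n = 0.85 f'_c a b (d − a/2), solve the quadratic for a:
a = d − √(d² − 2M_n/(0.85 f'_c b)) = 485 − √(485² − 2 × 352.222×10⁶/(0.85 × 26.5 × 375)) = 95.35 mm.
A_s = 0.85 f'_c a b / f_y = 0.85 × 26.5 × 95.35 × 375 / 420 = 1917.6 mm².

A_s ≈ 1920 mm²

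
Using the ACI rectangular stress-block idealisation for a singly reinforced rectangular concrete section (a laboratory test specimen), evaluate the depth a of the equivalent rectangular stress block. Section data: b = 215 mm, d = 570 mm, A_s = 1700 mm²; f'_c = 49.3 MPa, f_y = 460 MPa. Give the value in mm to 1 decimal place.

a ≈ 86.8 mm

T = A_s f_y = 1700 × 460 = 782000 N = 782 kN.
Setting C = 0.85 f'_c a b equal to T: a = 782000/(0.85 × 49.3 × 215) = 86.8 mm.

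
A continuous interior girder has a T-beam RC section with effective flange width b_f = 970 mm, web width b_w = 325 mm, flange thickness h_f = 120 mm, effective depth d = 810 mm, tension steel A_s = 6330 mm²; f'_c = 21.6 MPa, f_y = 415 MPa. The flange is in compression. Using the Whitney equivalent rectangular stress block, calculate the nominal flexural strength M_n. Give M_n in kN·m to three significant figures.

M_n ≈ 1920 kN·m

Tension: T = A_s f_y = 6330 × 415 = 2626950 N.
Try a within the flange: a = T/(0.85 f'_c b_f) = 2626950/(0.85 × 21.6 × 970) = 147.51 mm.
a = 147.51 > h_f = 120 mm: the block extends into the web. Split into flange-overhang and web parts.
C_f = 0.85 f'_c (b_f − b_w) h_f = 0.85 × 21.6 × (970 − 325) × 120 = 1421064 N.
Remaining web compression depth: a_w = (T − C_f)/(0.85 f'_c b_w) = (2626950 − 1421064)/(0.85 × 21.6 × 325) = 202.09 mm.
M_n = C_f(d − h_f/2) + (T − C_f)(d − a_w/2) = 1421064 × (810 − 60) + 1205886 × (810 − 101.045) = 1065.80 + 854.92 = 1920.72 × 10⁶ N·mm.
M_n = 1920.72 kN·m.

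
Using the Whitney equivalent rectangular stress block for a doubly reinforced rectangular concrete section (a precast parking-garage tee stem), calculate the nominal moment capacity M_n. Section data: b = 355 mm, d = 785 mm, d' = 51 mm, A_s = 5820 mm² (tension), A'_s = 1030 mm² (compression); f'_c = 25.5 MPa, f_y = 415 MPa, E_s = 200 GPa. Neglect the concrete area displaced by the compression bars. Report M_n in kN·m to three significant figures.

M_n ≈ 1620 kN·m

Assume both tension and compression steel yield.
Net tension couple steel: A_s − A'_s = 4790 mm².
a = (A_s − A'_s) f_y / (0.85 f'_c b) = 1987850/(0.85 × 25.5 × 355) = 258.34 mm.
c = a/β₁ = 258.34/0.85 = 303.93 mm; ε'_s = 0.003(c − d')/c = 0.0025 ≥ f_y/E_s = 0.0021, so compression steel does yield.
M_n = (A_s − A'_s) f_y (d − a/2) + A'_s f_y (d − d') = [1987850 × (785 − 129.17) + 427450 × (785 − 51)] × 10⁻⁶ = 1303.69 + 313.75 = 1617.44 kN·m.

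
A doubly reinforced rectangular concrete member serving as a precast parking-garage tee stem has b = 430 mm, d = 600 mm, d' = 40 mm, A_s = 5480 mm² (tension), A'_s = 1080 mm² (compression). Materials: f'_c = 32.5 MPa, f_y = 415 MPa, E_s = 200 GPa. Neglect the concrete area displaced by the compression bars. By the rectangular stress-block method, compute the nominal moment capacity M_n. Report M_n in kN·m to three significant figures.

M_n ≈ 1210 kN·m

Assume both tension and compression steel yield.
Net tension couple steel: A_s − A'_s = 4400 mm².
a = (A_s − A'_s) f_y / (0.85 f'_c b) = 1826000/(0.85 × 32.5 × 430) = 153.72 mm.
c = a/β₁ = 153.72/0.818 = 187.92 mm; ε'_s = 0.003(c − d')/c = 0.0024 ≥ f_y/E_s = 0.0021, so compression steel does yield.
M_n = (A_s − A'_s) f_y (d − a/2) + A'_s f_y (d − d') = [1826000 × (600 − 76.86) + 448200 × (600 − 40)] × 10⁻⁶ = 955.25 + 250.99 = 1206.24 kN·m.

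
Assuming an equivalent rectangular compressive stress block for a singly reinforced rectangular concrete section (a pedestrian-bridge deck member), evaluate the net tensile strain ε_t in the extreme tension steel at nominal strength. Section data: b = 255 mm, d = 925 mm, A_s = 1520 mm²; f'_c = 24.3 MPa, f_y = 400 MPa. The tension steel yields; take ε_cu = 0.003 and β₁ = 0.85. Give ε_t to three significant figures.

a = A_s f_y/(0.85 f'_c b) = 115.44 mm.
β₁ = 0.85, so c = a/β₁ = 115.44/0.85 = 135.81 mm.
From the linear strain diagram with ε_cu = 0.003: ε_t = 0.003 (d − c)/c = 0.003 × (925 − 135.81)/135.81 = 0.0174.
Since ε_t ≥ 0.005, the section is tension-controlled.

ε_t ≈ 0.0174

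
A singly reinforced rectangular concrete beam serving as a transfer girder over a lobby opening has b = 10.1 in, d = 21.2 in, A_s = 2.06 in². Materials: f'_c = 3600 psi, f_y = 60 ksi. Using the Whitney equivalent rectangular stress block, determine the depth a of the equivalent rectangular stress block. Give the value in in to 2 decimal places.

a ≈ 4.00 in

T = A_s f_y = 2.06 × 60 = 123.6 kips.
a = T/(0.85 f'_c b) = 123.6/(0.85 × 3.6 × 10.1) = 4.00 in.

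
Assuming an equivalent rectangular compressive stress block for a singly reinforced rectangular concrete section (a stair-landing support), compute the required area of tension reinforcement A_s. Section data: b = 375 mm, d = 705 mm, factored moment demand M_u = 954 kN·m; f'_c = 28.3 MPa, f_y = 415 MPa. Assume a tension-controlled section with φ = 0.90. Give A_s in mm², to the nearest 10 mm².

M_n = M_u/φ = 954/0.90 = 1060 kN·m.
With M_n = 0.85 f'_c a b (d − a/2), solve the quadratic for a:
a = d − √(d² − 2M_n/(0.85 f'_c b)) = 705 − √(705² − 2 × 1060×10⁶/(0.85 × 28.3 × 375)) = 193.13 mm.
A_s = 0.85 f'_c a b / f_y = 0.85 × 28.3 × 193.13 × 375 / 415 = 4198.0 mm².

A_s ≈ 4200 mm²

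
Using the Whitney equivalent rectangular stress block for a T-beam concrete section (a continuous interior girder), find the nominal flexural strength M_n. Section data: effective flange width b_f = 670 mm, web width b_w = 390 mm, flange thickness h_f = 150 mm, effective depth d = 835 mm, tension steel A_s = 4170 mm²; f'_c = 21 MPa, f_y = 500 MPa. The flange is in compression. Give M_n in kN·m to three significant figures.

Tension: T = A_s f_y = 4170 × 500 = 2085000 N.
Try a within the flange: a = T/(0.85 f'_c b_f) = 2085000/(0.85 × 21 × 670) = 174.34 mm.
a = 174.34 > h_f = 150 mm: the block extends into the web. Split into flange-overhang and web parts.
C_f = 0.85 f'_c (b_f − b_w) h_f = 0.85 × 21 × (670 − 390) × 150 = 749700 N.
Remaining web compression depth: a_w = (T − C_f)/(0.85 f'_c b_w) = (2085000 − 749700)/(0.85 × 21 × 390) = 191.81 mm.
M_n = C_f(d − h_f/2) + (T − C_f)(d − a_w/2) = 749700 × (835 − 75) + 1335300 × (835 − 95.905) = 569.77 + 986.91 = 1556.68 × 10⁶ N·mm.
M_n = 1556.68 kN·m.

M_n ≈ 1560 kN·m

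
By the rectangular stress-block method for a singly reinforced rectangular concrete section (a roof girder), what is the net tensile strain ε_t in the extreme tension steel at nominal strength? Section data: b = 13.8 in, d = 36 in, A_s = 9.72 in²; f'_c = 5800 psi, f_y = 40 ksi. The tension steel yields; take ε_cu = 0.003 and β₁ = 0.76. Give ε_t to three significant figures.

ε_t ≈ 0.0114

a = A_s f_y/(0.85 f'_c b) = 5.715 in.
β₁ = 0.76, so c = a/β₁ = 5.715/0.76 = 7.520 in.
From the linear strain diagram with ε_cu = 0.003: ε_t = 0.003 (d − c)/c = 0.003 × (36 − 7.520)/7.520 = 0.0114.
Since ε_t ≥ 0.005, the section is tension-controlled.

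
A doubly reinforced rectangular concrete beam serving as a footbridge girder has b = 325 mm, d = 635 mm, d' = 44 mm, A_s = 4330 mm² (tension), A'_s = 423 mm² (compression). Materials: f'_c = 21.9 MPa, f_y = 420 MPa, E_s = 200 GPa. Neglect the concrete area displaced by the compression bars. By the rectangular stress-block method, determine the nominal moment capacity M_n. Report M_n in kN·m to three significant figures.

M_n ≈ 924 kN·m

Assume both tension and compression steel yield.
Net tension couple steel: A_s − A'_s = 3907 mm².
a = (A_s − A'_s) f_y / (0.85 f'_c b) = 1640940/(0.85 × 21.9 × 325) = 271.24 mm.
c = a/β₁ = 271.24/0.85 = 319.11 mm; ε'_s = 0.003(c − d')/c = 0.0026 ≥ f_y/E_s = 0.0021, so compression steel does yield.
M_n = (A_s − A'_s) f_y (d − a/2) + A'_s f_y (d − d') = [1640940 × (635 − 135.62) + 177660 × (635 − 44)] × 10⁻⁶ = 819.45 + 105.00 = 924.45 kN·m.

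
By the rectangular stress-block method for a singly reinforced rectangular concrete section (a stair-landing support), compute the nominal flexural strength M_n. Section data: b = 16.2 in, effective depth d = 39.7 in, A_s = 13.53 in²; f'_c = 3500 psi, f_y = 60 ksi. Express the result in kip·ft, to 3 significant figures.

T = A_s f_y = 13.53 × 60 = 811.8 kips.
a = T/(0.85 f'_c b) = 811.8/(0.85 × 3.5 × 16.2) = 16.844 in.
M_n = T(d − a/2) = 811.8 × (39.7 − 8.422) = 25391.5 kip·in = 25391.5/12 = 2115.96 kip·ft.

M_n ≈ 2120 kip·ft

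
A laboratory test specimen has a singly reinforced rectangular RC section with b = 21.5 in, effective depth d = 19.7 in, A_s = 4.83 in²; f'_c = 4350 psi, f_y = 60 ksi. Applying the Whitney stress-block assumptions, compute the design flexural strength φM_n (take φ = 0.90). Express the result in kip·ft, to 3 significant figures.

φM_n ≈ 389 kip·ft

T = A_s f_y = 4.83 × 60 = 289.8 kips.
a = T/(0.85 f'_c b) = 289.8/(0.85 × 4.35 × 21.5) = 3.645 in.
M_n = T(d − a/2) = 289.8 × (19.7 − 1.8225) = 5180.9 kip·in = 5180.9/12 = 431.74 kip·ft.
φM_n = 0.90 × 431.74 = 388.57 kip·ft.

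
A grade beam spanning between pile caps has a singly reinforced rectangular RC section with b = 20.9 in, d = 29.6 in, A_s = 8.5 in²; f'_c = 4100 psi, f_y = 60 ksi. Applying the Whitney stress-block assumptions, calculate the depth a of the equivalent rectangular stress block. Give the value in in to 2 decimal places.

T = A_s f_y = 8.5 × 60 = 510 kips.
a = T/(0.85 f'_c b) = 510/(0.85 × 4.1 × 20.9) = 7.00 in.

a ≈ 7.00 in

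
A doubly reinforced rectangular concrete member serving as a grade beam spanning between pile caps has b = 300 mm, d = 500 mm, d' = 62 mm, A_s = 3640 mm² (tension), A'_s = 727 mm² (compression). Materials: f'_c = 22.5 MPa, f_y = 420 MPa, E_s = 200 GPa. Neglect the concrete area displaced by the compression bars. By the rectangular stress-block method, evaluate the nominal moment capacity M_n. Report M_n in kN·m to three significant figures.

Assume both tension and compression steel yield.
Net tension couple steel: A_s − A'_s = 2913 mm².
a = (A_s − A'_s) f_y / (0.85 f'_c b) = 1223460/(0.85 × 22.5 × 300) = 213.24 mm.
c = a/β₁ = 213.24/0.85 = 250.87 mm; ε'_s = 0.003(c − d')/c = 0.0023 ≥ f_y/E_s = 0.0021, so compression steel does yield.
M_n = (A_s − A'_s) f_y (d − a/2) + A'_s f_y (d − d') = [1223460 × (500 − 106.62) + 305340 × (500 − 62)] × 10⁻⁶ = 481.28 + 133.74 = 615.02 kN·m.

M_n ≈ 615 kN·m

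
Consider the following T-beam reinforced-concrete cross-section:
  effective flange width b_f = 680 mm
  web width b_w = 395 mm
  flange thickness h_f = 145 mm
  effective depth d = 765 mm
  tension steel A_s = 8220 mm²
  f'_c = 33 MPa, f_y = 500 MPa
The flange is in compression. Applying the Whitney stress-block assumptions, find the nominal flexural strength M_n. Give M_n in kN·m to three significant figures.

Tension: T = A_s f_y = 8220 × 500 = 4110000 N.
Try a within the flange: a = T/(0.85 f'_c b_f) = 4110000/(0.85 × 33 × 680) = 215.48 mm.
a = 215.48 > h_f = 145 mm: the block extends into the web. Split into flange-overhang and web parts.
C_f = 0.85 f'_c (b_f − b_w) h_f = 0.85 × 33 × (680 − 395) × 145 = 1159166 N.
Remaining web compression depth: a_w = (T − C_f)/(0.85 f'_c b_w) = (4110000 − 1159166)/(0.85 × 33 × 395) = 266.33 mm.
M_n = C_f(d − h_f/2) + (T − C_f)(d − a_w/2) = 1159166 × (765 − 72.5) + 2950834 × (765 − 133.165) = 802.72 + 1864.44 = 2667.16 × 10⁶ N·mm.
M_n = 2667.16 kN·m.

M_n ≈ 2670 kN·m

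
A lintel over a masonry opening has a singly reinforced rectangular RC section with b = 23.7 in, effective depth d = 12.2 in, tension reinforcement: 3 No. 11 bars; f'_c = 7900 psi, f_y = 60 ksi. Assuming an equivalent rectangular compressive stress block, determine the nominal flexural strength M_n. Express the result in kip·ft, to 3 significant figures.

M_n ≈ 265 kip·ft

A_s = 3 × 1.56 = 4.68 in².
T = A_s f_y = 4.68 × 60 = 280.8 kips.
a = T/(0.85 f'_c b) = 280.8/(0.85 × 7.9 × 23.7) = 1.764 in.
M_n = T(d − a/2) = 280.8 × (12.2 − 0.882) = 3178.1 kip·in = 3178.1/12 = 264.84 kip·ft.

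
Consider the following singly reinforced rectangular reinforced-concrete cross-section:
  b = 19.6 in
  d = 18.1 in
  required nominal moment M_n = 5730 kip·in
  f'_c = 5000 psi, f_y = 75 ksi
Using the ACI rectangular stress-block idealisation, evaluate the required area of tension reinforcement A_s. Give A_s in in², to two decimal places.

A_s ≈ 4.79 in²

From M_n = 0.85 f'_c a b (d − a/2):
a = d − √(d² − 2M_n/(0.85 f'_c b)) = 18.1 − √(18.1² − 2 × 5730/(0.85 × 5 × 19.6)) = 4.315 in.
A_s = 0.85 f'_c a b / f_y = 0.85 × 5 × 4.315 × 19.6 / 75 = 4.793 in².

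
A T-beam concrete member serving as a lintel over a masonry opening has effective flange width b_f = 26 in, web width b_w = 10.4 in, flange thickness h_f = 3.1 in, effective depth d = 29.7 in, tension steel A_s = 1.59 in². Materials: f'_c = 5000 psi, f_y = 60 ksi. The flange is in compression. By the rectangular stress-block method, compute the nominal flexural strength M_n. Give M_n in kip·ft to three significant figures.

M_n ≈ 233 kip·ft

Tension: T = A_s f_y = 1.59 × 60 = 95.4 kips.
Try a within the flange: a = T/(0.85 f'_c b_f) = 95.4/(0.85 × 5 × 26) = 0.863 in.
Since a = 0.863 ≤ h_f = 3.1 in, the stress block lies entirely in the flange; analyse as a rectangular beam of width b_f.
M_n = T(d − a/2) = 95.4 × (29.7 − 0.4315) = 2792.2 kip·in.
M_n = 2792.2/12 = 232.68 kip·ft.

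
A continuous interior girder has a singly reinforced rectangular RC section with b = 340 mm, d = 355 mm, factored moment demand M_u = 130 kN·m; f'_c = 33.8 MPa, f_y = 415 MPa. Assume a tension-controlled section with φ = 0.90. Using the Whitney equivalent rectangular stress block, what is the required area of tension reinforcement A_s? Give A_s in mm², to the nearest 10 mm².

A_s ≈ 1050 mm²

M_n = M_u/φ = 130/0.90 = 144.444 kN·m.
With M_n = 0.85 f'_c a b (d − a/2), solve the quadratic for a:
a = d − √(d² − 2M_n/(0.85 f'_c b)) = 355 − √(355² − 2 × 144.444×10⁶/(0.85 × 33.8 × 340)) = 44.43 mm.
A_s = 0.85 f'_c a b / f_y = 0.85 × 33.8 × 44.43 × 340 / 415 = 1045.8 mm².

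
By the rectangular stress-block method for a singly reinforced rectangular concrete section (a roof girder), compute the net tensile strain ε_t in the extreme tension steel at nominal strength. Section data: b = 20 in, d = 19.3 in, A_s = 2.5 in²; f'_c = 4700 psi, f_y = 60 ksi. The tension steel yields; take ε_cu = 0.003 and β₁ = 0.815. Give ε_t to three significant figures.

a = A_s f_y/(0.85 f'_c b) = 1.877 in.
β₁ = 0.815, so c = a/β₁ = 1.877/0.815 = 2.303 in.
From the linear strain diagram with ε_cu = 0.003: ε_t = 0.003 (d − c)/c = 0.003 × (19.3 − 2.303)/2.303 = 0.0221.
Since ε_t ≥ 0.005, the section is tension-controlled.

ε_t ≈ 0.0221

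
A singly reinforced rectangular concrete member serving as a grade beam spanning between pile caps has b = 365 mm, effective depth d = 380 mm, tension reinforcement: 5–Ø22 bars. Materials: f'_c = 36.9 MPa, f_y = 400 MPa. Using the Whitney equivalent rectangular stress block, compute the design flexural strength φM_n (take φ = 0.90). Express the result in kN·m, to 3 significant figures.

A_s = 5 × 380 = 1900 mm².
T = A_s f_y = 1900 × 400 = 760000 N = 760 kN.
From C = T: a = T/(0.85 f'_c b) = 760000/(0.85 × 36.9 × 365) = 66.39 mm.
M_n = T(d − a/2) = 760 kN × (380 − 33.195) mm = 263.57 kN·m.
φM_n = 0.90 × 263.57 = 237.21 kN·m.

φM_n ≈ 237 kN·m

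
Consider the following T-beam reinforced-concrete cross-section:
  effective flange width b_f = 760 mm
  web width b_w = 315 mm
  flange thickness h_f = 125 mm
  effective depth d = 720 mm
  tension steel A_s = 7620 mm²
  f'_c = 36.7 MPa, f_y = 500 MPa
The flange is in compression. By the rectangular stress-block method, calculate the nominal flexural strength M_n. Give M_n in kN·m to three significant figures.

Tension: T = A_s f_y = 7620 × 500 = 3810000 N.
Try a within the flange: a = T/(0.85 f'_c b_f) = 3810000/(0.85 × 36.7 × 760) = 160.70 mm.
a = 160.70 > h_f = 125 mm: the block extends into the web. Split into flange-overhang and web parts.
C_f = 0.85 f'_c (b_f − b_w) h_f = 0.85 × 36.7 × (760 − 315) × 125 = 1735222 N.
Remaining web compression depth: a_w = (T − C_f)/(0.85 f'_c b_w) = (3810000 − 1735222)/(0.85 × 36.7 × 315) = 211.14 mm.
M_n = C_f(d − h_f/2) + (T − C_f)(d − a_w/2) = 1735222 × (720 − 62.5) + 2074778 × (720 − 105.57) = 1140.91 + 1274.81 = 2415.72 × 10⁶ N·mm.
M_n = 2415.72 kN·m.

M_n ≈ 2420 kN·m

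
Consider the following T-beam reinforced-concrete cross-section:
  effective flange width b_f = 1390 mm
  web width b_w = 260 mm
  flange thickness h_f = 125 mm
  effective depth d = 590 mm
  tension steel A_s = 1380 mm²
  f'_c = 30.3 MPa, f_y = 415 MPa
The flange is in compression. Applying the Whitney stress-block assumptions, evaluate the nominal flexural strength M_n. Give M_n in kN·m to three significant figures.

M_n ≈ 333 kN·m

Tension: T = A_s f_y = 1380 × 415 = 572700 N.
Try a within the flange: a = T/(0.85 f'_c b_f) = 572700/(0.85 × 30.3 × 1390) = 16.00 mm.
Since a = 16.00 ≤ h_f = 125 mm, the stress block lies entirely in the flange; analyse as a rectangular beam of width b_f.
M_n = T(d − a/2) = 572700 × (590 − 8) = 333.31 × 10⁶ N·mm.
M_n = 333.31 kN·m.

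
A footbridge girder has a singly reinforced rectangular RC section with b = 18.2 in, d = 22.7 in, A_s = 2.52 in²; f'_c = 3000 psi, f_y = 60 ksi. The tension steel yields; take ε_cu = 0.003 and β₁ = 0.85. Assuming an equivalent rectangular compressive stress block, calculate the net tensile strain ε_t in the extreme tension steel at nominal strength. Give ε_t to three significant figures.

a = A_s f_y/(0.85 f'_c b) = 3.258 in.
β₁ = 0.85, so c = a/β₁ = 3.258/0.85 = 3.833 in.
From the linear strain diagram with ε_cu = 0.003: ε_t = 0.003 (d − c)/c = 0.003 × (22.7 − 3.833)/3.833 = 0.0148.
Since ε_t ≥ 0.005, the section is tension-controlled.

ε_t ≈ 0.0148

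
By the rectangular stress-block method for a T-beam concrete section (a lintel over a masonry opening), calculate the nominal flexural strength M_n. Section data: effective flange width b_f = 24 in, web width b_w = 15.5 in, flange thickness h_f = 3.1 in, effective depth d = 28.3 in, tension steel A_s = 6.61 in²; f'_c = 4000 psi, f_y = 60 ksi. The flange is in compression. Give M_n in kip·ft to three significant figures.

M_n ≈ 849 kip·ft

Tension: T = A_s f_y = 6.61 × 60 = 396.6 kips.
Try a within the flange: a = T/(0.85 f'_c b_f) = 396.6/(0.85 × 4 × 24) = 4.860 in.
a = 4.860 > h_f = 3.1 in: the block extends into the web. Split into flange-overhang and web parts.
C_f = 0.85 f'_c (b_f − b_w) h_f = 0.85 × 4 × (24 − 15.5) × 3.1 = 89.6 kips.
Remaining web compression depth: a_w = (T − C_f)/(0.85 f'_c b_w) = (396.6 − 89.6)/(0.85 × 4 × 15.5) = 5.825 in.
M_n = C_f(d − h_f/2) + (T − C_f)(d − a_w/2) = 89.6 × (28.3 − 1.55) + 307 × (28.3 − 2.9125) = 2396.8 + 7794.0 = 10190.8 kip·in.
M_n = 10190.8/12 = 849.23 kip·ft.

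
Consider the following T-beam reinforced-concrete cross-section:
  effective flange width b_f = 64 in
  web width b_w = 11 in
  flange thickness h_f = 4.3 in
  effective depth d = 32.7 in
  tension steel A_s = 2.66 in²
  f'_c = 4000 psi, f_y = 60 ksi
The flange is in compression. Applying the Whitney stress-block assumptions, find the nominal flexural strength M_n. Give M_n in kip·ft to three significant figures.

M_n ≈ 430 kip·ft

Tension: T = A_s f_y = 2.66 × 60 = 159.6 kips.
Try a within the flange: a = T/(0.85 f'_c b_f) = 159.6/(0.85 × 4 × 64) = 0.733 in.
Since a = 0.733 ≤ h_f = 4.3 in, the stress block lies entirely in the flange; analyse as a rectangular beam of width b_f.
M_n = T(d − a/2) = 159.6 × (32.7 − 0.3665) = 5160.4 kip·in.
M_n = 5160.4/12 = 430.03 kip·ft.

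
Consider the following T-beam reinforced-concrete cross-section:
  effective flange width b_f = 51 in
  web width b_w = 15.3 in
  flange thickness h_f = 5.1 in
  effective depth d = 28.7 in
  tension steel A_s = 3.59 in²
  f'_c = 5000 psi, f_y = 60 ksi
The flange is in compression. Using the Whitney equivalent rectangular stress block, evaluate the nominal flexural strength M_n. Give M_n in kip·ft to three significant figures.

Tension: T = A_s f_y = 3.59 × 60 = 215.4 kips.
Try a within the flange: a = T/(0.85 f'_c b_f) = 215.4/(0.85 × 5 × 51) = 0.994 in.
Since a = 0.994 ≤ h_f = 5.1 in, the stress block lies entirely in the flange; analyse as a rectangular beam of width b_f.
M_n = T(d − a/2) = 215.4 × (28.7 − 0.497) = 6074.9 kip·in.
M_n = 6074.9/12 = 506.24 kip·ft.

M_n ≈ 506 kip·ft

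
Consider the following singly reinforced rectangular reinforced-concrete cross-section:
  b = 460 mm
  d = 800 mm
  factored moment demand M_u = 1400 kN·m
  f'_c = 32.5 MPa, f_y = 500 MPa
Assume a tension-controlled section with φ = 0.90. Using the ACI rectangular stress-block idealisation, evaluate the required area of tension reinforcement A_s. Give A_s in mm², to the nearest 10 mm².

M_n = M_u/φ = 1400/0.90 = 1555.56 kN·m.
With M_n = 0.85 f'_c a b (d − a/2), solve the quadratic for a:
a = d − √(d² − 2M_n/(0.85 f'_c b)) = 800 − √(800² − 2 × 1555.56×10⁶/(0.85 × 32.5 × 460)) = 171.37 mm.
A_s = 0.85 f'_c a b / f_y = 0.85 × 32.5 × 171.37 × 460 / 500 = 4355.4 mm².

A_s ≈ 4360 mm²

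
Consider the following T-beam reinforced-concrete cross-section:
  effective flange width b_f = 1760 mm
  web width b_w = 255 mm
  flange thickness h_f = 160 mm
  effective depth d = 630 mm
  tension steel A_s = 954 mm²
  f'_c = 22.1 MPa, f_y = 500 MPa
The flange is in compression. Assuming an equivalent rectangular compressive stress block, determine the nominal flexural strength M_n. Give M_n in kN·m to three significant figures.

Tension: T = A_s f_y = 954 × 500 = 477000 N.
Try a within the flange: a = T/(0.85 f'_c b_f) = 477000/(0.85 × 22.1 × 1760) = 14.43 mm.
Since a = 14.43 ≤ h_f = 160 mm, the stress block lies entirely in the flange; analyse as a rectangular beam of width b_f.
M_n = T(d − a/2) = 477000 × (630 − 7.215) = 297.07 × 10⁶ N·mm.
M_n = 297.07 kN·m.

M_n ≈ 297 kN·m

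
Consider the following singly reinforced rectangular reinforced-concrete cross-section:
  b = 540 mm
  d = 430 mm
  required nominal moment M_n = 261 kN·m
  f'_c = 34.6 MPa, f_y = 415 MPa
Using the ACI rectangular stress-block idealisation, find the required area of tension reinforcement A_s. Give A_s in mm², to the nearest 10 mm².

With M_n = 0.85 f'_c a b (d − a/2), solve the quadratic for a:
a = d − √(d² − 2M_n/(0.85 f'_c b)) = 430 − √(430² − 2 × 261×10⁶/(0.85 × 34.6 × 540)) = 40.09 mm.
A_s = 0.85 f'_c a b / f_y = 0.85 × 34.6 × 40.09 × 540 / 415 = 1534.2 mm².

A_s ≈ 1530 mm²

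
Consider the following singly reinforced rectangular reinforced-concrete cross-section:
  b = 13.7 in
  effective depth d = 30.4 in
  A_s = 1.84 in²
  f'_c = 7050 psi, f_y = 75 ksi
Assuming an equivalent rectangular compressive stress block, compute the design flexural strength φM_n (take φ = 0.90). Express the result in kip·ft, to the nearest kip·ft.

T = A_s f_y = 1.84 × 75 = 138 kips.
a = T/(0.85 f'_c b) = 138/(0.85 × 7.05 × 13.7) = 1.681 in.
M_n = T(d − a/2) = 138 × (30.4 − 0.8405) = 4079.2 kip·in = 4079.2/12 = 339.93 kip·ft.
φM_n = 0.90 × 339.93 = 305.94 kip·ft.

φM_n ≈ 306 kip·ft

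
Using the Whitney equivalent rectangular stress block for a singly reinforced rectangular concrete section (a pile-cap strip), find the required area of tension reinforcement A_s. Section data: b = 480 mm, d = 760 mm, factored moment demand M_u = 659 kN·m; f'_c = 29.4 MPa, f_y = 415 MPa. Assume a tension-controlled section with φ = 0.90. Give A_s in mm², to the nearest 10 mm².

M_n = M_u/φ = 659/0.90 = 732.222 kN·m.
With M_n = 0.85 f'_c a b (d − a/2), solve the quadratic for a:
a = d − √(d² − 2M_n/(0.85 f'_c b)) = 760 − √(760² − 2 × 732.222×10⁶/(0.85 × 29.4 × 480)) = 85.08 mm.
A_s = 0.85 f'_c a b / f_y = 0.85 × 29.4 × 85.08 × 480 / 415 = 2459.2 mm².

A_s ≈ 2460 mm²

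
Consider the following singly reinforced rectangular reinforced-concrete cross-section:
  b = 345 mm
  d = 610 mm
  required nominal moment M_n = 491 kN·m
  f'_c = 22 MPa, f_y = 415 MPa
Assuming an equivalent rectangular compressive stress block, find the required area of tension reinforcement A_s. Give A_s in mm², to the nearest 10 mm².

A_s ≈ 2190 mm²

With M_n = 0.85 f'_c a b (d − a/2), solve the quadratic for a:
a = d − √(d² − 2M_n/(0.85 f'_c b)) = 610 − √(610² − 2 × 491×10⁶/(0.85 × 22 × 345)) = 141.08 mm.
A_s = 0.85 f'_c a b / f_y = 0.85 × 22 × 141.08 × 345 / 415 = 2193.2 mm².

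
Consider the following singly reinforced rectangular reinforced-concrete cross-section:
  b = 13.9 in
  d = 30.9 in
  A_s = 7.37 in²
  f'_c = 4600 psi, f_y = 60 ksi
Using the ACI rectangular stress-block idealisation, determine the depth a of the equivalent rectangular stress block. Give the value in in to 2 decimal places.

T = A_s f_y = 7.37 × 60 = 442.2 kips.
a = T/(0.85 f'_c b) = 442.2/(0.85 × 4.6 × 13.9) = 8.14 in.

a ≈ 8.14 in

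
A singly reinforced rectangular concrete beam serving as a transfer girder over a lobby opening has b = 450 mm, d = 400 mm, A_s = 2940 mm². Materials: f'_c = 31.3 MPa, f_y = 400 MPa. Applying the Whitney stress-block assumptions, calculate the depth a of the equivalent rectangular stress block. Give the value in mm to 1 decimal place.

a ≈ 98.2 mm

T = A_s f_y = 2940 × 400 = 1176000 N = 1176 kN.
Setting C = 0.85 f'_c a b equal to T: a = 1176000/(0.85 × 31.3 × 450) = 98.2 mm.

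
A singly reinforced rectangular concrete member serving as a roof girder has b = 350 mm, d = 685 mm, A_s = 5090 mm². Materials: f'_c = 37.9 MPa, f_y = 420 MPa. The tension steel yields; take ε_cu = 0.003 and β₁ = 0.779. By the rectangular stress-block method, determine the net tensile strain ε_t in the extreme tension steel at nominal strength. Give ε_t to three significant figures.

ε_t ≈ 0.00544

a = A_s f_y/(0.85 f'_c b) = 189.60 mm.
β₁ = 0.779, so c = a/β₁ = 189.60/0.779 = 243.39 mm.
From the linear strain diagram with ε_cu = 0.003: ε_t = 0.003 (d − c)/c = 0.003 × (685 − 243.39)/243.39 = 0.00544.
Since ε_t ≥ 0.005, the section is tension-controlled.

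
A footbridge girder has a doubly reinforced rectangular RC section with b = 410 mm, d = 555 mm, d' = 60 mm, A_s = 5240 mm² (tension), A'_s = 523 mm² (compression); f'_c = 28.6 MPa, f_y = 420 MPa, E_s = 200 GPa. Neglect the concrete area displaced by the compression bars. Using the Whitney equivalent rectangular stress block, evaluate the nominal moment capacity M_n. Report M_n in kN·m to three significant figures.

Assume both tension and compression steel yield.
Net tension couple steel: A_s − A'_s = 4717 mm².
a = (A_s − A'_s) f_y / (0.85 f'_c b) = 1981140/(0.85 × 28.6 × 410) = 198.77 mm.
c = a/β₁ = 198.77/0.846 = 234.95 mm; ε'_s = 0.003(c − d')/c = 0.0022 ≥ f_y/E_s = 0.0021, so compression steel does yield.
M_n = (A_s − A'_s) f_y (d − a/2) + A'_s f_y (d − d') = [1981140 × (555 − 99.385) + 219660 × (555 − 60)] × 10⁻⁶ = 902.64 + 108.73 = 1011.37 kN·m.

M_n ≈ 1010 kN·m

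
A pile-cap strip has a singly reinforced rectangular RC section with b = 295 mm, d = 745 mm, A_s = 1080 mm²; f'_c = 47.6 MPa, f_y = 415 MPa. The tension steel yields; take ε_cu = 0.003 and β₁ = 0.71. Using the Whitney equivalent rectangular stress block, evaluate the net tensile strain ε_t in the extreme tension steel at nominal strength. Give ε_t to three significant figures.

a = A_s f_y/(0.85 f'_c b) = 37.55 mm.
β₁ = 0.71, so c = a/β₁ = 37.55/0.71 = 52.89 mm.
From the linear strain diagram with ε_cu = 0.003: ε_t = 0.003 (d − c)/c = 0.003 × (745 − 52.89)/52.89 = 0.0393.
Since ε_t ≥ 0.005, the section is tension-controlled.

ε_t ≈ 0.0393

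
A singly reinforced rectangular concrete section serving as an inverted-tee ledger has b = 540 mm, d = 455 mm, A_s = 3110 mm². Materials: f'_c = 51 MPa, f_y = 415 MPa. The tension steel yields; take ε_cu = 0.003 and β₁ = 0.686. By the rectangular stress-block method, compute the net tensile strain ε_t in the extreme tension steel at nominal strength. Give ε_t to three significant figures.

a = A_s f_y/(0.85 f'_c b) = 55.13 mm.
β₁ = 0.686, so c = a/β₁ = 55.13/0.686 = 80.36 mm.
From the linear strain diagram with ε_cu = 0.003: ε_t = 0.003 (d − c)/c = 0.003 × (455 − 80.36)/80.36 = 0.0140.
Since ε_t ≥ 0.005, the section is tension-controlled.

ε_t ≈ 0.0140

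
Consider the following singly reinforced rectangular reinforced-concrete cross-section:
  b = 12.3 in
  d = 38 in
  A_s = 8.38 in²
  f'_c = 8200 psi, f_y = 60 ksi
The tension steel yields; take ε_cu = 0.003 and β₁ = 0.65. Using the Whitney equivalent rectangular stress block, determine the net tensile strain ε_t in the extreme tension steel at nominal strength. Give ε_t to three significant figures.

ε_t ≈ 0.00963

a = A_s f_y/(0.85 f'_c b) = 5.865 in.
β₁ = 0.65, so c = a/β₁ = 5.865/0.65 = 9.023 in.
From the linear strain diagram with ε_cu = 0.003: ε_t = 0.003 (d − c)/c = 0.003 × (38 − 9.023)/9.023 = 0.00963.
Since ε_t ≥ 0.005, the section is tension-controlled.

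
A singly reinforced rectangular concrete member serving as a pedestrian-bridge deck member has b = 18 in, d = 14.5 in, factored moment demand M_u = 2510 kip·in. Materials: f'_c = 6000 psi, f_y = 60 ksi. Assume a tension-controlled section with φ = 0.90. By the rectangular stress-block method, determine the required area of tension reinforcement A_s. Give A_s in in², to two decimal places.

M_n = M_u/φ = 2510/0.90 = 2788.89 kip·in.
From M_n = 0.85 f'_c a b (d − a/2):
a = d − √(d² − 2M_n/(0.85 f'_c b)) = 14.5 − √(14.5² − 2 × 2788.89/(0.85 × 6 × 18)) = 2.273 in.
A_s = 0.85 f'_c a b / f_y = 0.85 × 6 × 2.273 × 18 / 60 = 3.478 in².

A_s ≈ 3.48 in²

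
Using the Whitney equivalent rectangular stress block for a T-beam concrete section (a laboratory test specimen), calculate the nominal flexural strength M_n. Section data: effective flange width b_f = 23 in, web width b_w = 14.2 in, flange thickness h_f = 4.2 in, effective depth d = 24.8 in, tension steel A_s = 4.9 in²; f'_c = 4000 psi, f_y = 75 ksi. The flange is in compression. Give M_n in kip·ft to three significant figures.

Tension: T = A_s f_y = 4.9 × 75 = 367.5 kips.
Try a within the flange: a = T/(0.85 f'_c b_f) = 367.5/(0.85 × 4 × 23) = 4.699 in.
a = 4.699 > h_f = 4.2 in: the block extends into the web. Split into flange-overhang and web parts.
C_f = 0.85 f'_c (b_f − b_w) h_f = 0.85 × 4 × (23 − 14.2) × 4.2 = 125.7 kips.
Remaining web compression depth: a_w = (T − C_f)/(0.85 f'_c b_w) = (367.5 − 125.7)/(0.85 × 4 × 14.2) = 5.008 in.
M_n = C_f(d − h_f/2) + (T − C_f)(d − a_w/2) = 125.7 × (24.8 − 2.1) + 241.8 × (24.8 − 2.504) = 2853.4 + 5391.2 = 8244.6 kip·in.
M_n = 8244.6/12 = 687.05 kip·ft.

M_n ≈ 687 kip·ft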